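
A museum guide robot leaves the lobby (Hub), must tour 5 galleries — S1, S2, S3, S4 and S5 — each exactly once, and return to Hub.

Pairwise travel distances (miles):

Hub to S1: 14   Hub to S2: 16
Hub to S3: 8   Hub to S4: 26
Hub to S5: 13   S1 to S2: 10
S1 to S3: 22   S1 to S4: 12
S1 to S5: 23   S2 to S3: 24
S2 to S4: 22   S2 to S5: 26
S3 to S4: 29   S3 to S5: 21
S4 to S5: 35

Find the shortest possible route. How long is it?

Shortest round trip = 98 miles.

With 5 stops there are 5!/2 = 60 distinct round trips (a route and its reverse cost the same).
Hub→S1→S2→S3→S4→S5→Hub: 14+10+24+29+35+13 = 125
Hub→S1→S2→S3→S5→S4→Hub: 14+10+24+21+35+26 = 130
Hub→S1→S2→S4→S3→S5→Hub: 14+10+22+29+21+13 = 109
Hub→S1→S2→S4→S5→S3→Hub: 14+10+22+35+21+8 = 110
Hub→S1→S2→S5→S3→S4→Hub: 14+10+26+21+29+26 = 126
Hub→S1→S2→S5→S4→S3→Hub: 14+10+26+35+29+8 = 122
Hub→S1→S3→S2→S4→S5→Hub: 14+22+24+22+35+13 = 130
Hub→S1→S3→S2→S5→S4→Hub: 14+22+24+26+35+26 = 147
Hub→S1→S3→S4→S2→S5→Hub: 14+22+29+22+26+13 = 126
Hub→S1→S3→S4→S5→S2→Hub: 14+22+29+35+26+16 = 142
Hub→S1→S3→S5→S2→S4→Hub: 14+22+21+26+22+26 = 131
Hub→S1→S3→S5→S4→S2→Hub: 14+22+21+35+22+16 = 130
Hub→S1→S4→S2→S3→S5→Hub: 14+12+22+24+21+13 = 106
Hub→S1→S4→S2→S5→S3→Hub: 14+12+22+26+21+8 = 103
… (46 more)
Hub→S3→S4→S1→S2→S5→Hub: 8+29+12+10+26+13 = 98  ← best
The minimum is 98.
One optimal route: Hub → S3 → S4 → S1 → S2 → S5 → Hub (or its reverse).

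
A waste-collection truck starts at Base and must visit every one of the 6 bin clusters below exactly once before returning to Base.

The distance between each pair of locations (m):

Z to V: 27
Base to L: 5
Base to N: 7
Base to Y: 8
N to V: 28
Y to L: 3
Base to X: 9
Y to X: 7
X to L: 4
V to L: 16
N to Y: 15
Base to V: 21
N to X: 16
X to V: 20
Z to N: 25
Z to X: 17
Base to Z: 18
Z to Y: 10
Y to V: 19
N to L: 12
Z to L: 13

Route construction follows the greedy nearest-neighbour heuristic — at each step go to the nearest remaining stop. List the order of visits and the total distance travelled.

From Base: distances to unvisited — L=5, N=7, Y=8, X=9, Z=18, V=21. Nearest is L (5).
From L: distances to unvisited — Y=3, X=4, N=12, Z=13, V=16. Nearest is Y (3).
From Y: distances to unvisited — X=7, Z=10, N=15, V=19. Nearest is X (7).
From X: distances to unvisited — N=16, Z=17, V=20. Nearest is N (16).
From N: distances to unvisited — Z=25, V=28. Nearest is Z (25).
From Z: distances to unvisited — V=27. Nearest is V (27).
Return V→Base: 21.
Total = 5 + 3 + 7 + 16 + 25 + 27 + 21 = 104.

Total distance 104 m via the nearest-neighbour route Base → L → Y → X → N → Z → V → Base.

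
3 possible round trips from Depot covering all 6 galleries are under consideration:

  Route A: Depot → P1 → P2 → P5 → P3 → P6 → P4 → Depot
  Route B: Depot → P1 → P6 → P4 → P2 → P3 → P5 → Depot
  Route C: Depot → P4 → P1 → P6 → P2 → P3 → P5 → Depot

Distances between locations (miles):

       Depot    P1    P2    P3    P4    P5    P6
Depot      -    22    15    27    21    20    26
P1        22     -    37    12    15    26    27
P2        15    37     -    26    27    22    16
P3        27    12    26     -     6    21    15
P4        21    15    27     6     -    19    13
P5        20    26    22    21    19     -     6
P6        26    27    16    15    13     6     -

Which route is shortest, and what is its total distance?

Shortest is Route C, total 146 miles.

Route A: 22 + 37 + 22 + 21 + 15 + 13 + 21 = 151
Route B: 22 + 27 + 13 + 27 + 26 + 21 + 20 = 156
Route C: 21 + 15 + 27 + 16 + 26 + 21 + 20 = 146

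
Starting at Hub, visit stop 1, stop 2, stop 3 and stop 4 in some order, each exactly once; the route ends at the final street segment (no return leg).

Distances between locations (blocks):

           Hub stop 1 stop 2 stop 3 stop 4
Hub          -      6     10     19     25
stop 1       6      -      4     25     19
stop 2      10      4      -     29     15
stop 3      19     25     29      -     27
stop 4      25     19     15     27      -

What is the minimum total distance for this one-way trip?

There are 4! = 24 possible orderings.
Hub → stop 1 → stop 2 → stop 3 → stop 4: 6+4+29+27 = 66
Hub → stop 1 → stop 2 → stop 4 → stop 3: 6+4+15+27 = 52
Hub → stop 1 → stop 3 → stop 2 → stop 4: 6+25+29+15 = 75
Hub → stop 1 → stop 3 → stop 4 → stop 2: 6+25+27+15 = 73
Hub → stop 1 → stop 4 → stop 2 → stop 3: 6+19+15+29 = 69
Hub → stop 1 → stop 4 → stop 3 → stop 2: 6+19+27+29 = 81
Hub → stop 2 → stop 1 → stop 3 → stop 4: 10+4+25+27 = 66
Hub → stop 2 → stop 1 → stop 4 → stop 3: 10+4+19+27 = 60
Hub → stop 2 → stop 3 → stop 1 → stop 4: 10+29+25+19 = 83
Hub → stop 2 → stop 3 → stop 4 → stop 1: 10+29+27+19 = 85
Hub → stop 2 → stop 4 → stop 1 → stop 3: 10+15+19+25 = 69
Hub → stop 2 → stop 4 → stop 3 → stop 1: 10+15+27+25 = 77
Hub → stop 3 → stop 1 → stop 2 → stop 4: 19+25+4+15 = 63
Hub → stop 3 → stop 1 → stop 4 → stop 2: 19+25+19+15 = 78
… (10 more)
The minimum is 52.
One shortest path: Hub → stop 1 → stop 2 → stop 4 → stop 3.

Minimum one-way distance = 52 blocks.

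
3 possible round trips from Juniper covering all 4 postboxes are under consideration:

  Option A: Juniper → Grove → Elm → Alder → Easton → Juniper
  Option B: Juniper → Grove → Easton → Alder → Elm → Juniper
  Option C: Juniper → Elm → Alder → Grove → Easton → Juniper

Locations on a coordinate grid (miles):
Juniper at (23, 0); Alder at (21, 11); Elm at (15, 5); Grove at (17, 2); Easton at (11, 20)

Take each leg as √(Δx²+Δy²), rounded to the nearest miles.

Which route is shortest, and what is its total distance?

54 miles — Option A is the shortest.

Option A: 6 + 4 + 8 + 13 + 23 = 54
Option B: 6 + 19 + 13 + 8 + 9 = 55
Option C: 9 + 8 + 10 + 19 + 23 = 69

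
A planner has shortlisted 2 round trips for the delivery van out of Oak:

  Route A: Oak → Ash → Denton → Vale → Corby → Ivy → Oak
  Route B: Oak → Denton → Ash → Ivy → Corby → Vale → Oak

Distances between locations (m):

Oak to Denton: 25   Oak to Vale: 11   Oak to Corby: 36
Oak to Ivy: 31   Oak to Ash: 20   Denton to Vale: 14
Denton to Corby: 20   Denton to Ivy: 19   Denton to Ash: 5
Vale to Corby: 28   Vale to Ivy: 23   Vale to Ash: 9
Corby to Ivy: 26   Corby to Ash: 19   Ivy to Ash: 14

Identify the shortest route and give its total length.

Route A: 20 + 5 + 14 + 28 + 26 + 31 = 124
Route B: 25 + 5 + 14 + 26 + 28 + 11 = 109

109 m — Route B is the shortest.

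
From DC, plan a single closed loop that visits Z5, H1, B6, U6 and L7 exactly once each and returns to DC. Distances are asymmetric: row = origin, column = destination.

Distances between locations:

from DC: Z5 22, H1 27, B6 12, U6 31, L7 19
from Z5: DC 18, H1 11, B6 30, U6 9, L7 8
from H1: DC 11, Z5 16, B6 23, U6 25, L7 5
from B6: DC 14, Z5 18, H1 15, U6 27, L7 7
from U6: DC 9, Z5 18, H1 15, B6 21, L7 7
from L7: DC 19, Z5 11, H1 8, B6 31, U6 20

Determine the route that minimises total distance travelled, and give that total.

DC - Z5 - H1 - B6 - U6 - L7 - DC: 22+11+23+27+7+19 = 109
DC - Z5 - H1 - B6 - L7 - U6 - DC: 22+11+23+7+20+9 = 92
DC - Z5 - H1 - U6 - B6 - L7 - DC: 22+11+25+21+7+19 = 105
DC - Z5 - H1 - U6 - L7 - B6 - DC: 22+11+25+7+31+14 = 110
DC - Z5 - H1 - L7 - B6 - U6 - DC: 22+11+5+31+27+9 = 105
DC - Z5 - H1 - L7 - U6 - B6 - DC: 22+11+5+20+21+14 = 93
DC - Z5 - B6 - H1 - U6 - L7 - DC: 22+30+15+25+7+19 = 118
DC - Z5 - B6 - H1 - L7 - U6 - DC: 22+30+15+5+20+9 = 101
DC - Z5 - B6 - U6 - H1 - L7 - DC: 22+30+27+15+5+19 = 118
DC - Z5 - B6 - U6 - L7 - H1 - DC: 22+30+27+7+8+11 = 105
DC - Z5 - B6 - L7 - H1 - U6 - DC: 22+30+7+8+25+9 = 101
DC - Z5 - B6 - L7 - U6 - H1 - DC: 22+30+7+20+15+11 = 105
DC - Z5 - U6 - H1 - B6 - L7 - DC: 22+9+15+23+7+19 = 95
DC - Z5 - U6 - H1 - L7 - B6 - DC: 22+9+15+5+31+14 = 96
… (106 more)
DC - B6 - H1 - L7 - Z5 - U6 - DC: 12+15+5+11+9+9 = 61  ← best
The minimum is 61.
One optimal route: DC → B6 → H1 → L7 → Z5 → U6 → DC.

Minimum total distance: 61.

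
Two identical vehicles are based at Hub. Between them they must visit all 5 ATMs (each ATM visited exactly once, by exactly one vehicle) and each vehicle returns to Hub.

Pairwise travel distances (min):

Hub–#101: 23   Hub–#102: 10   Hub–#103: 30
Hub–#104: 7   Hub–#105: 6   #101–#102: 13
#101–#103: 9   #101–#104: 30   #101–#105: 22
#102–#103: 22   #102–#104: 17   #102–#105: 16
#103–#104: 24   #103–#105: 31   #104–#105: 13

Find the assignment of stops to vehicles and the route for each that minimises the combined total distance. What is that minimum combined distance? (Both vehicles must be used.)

There are 2^4 − 1 = 15 ways to divide the 5 stops into two non-empty groups. For each, the best each vehicle can do is its own shortest tour through its group:
  {#101} + {#102, #103, #104, #105}: 46 + 75 = 121
  {#102} + {#101, #103, #104, #105}: 20 + 68 = 88
  {#101, #102} + {#103, #104, #105}: 46 + 68 = 114
  {#103} + {#101, #102, #104, #105}: 60 + 65 = 125
  {#101, #103} + {#102, #104, #105}: 62 + 46 = 108
  {#102, #103} + {#101, #104, #105}: 62 + 65 = 127
  … (15 splits in total)
  {#101, #102, #103, #104} + {#105}: 63 + 12 = 75  ← best
Best: vehicle 1 Hub → #102 → #101 → #103 → #104 → Hub = 63; vehicle 2 Hub → #105 → Hub = 12; combined 75.

75 min — the smallest possible combined total.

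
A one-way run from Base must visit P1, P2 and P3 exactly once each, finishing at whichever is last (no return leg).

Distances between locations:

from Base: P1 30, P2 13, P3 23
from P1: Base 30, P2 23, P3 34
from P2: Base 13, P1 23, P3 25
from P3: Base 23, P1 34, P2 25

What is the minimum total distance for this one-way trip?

70 — the minimum one-way total.

There are 3! = 6 possible orderings.
Base→P1→P2→P3: 30+23+25 = 78
Base→P1→P3→P2: 30+34+25 = 89
Base→P2→P1→P3: 13+23+34 = 70
Base→P2→P3→P1: 13+25+34 = 72
Base→P3→P1→P2: 23+34+23 = 80
Base→P3→P2→P1: 23+25+23 = 71
The minimum is 70.
One shortest path: Base → P2 → P1 → P3.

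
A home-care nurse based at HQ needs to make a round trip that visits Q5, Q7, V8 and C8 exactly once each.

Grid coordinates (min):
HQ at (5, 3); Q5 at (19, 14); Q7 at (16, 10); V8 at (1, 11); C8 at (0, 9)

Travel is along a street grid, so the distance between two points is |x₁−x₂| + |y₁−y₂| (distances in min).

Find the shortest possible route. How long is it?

Shortest round trip = 60 min.

HQ-Q5-Q7-V8-C8-HQ: 25+7+16+3+11 = 62
HQ-Q5-Q7-C8-V8-HQ: 25+7+17+3+12 = 64
HQ-Q5-V8-Q7-C8-HQ: 25+21+16+17+11 = 90
HQ-Q5-V8-C8-Q7-HQ: 25+21+3+17+18 = 84
HQ-Q5-C8-Q7-V8-HQ: 25+24+17+16+12 = 94
HQ-Q5-C8-V8-Q7-HQ: 25+24+3+16+18 = 86
HQ-Q7-Q5-V8-C8-HQ: 18+7+21+3+11 = 60
HQ-Q7-Q5-C8-V8-HQ: 18+7+24+3+12 = 64
HQ-Q7-V8-Q5-C8-HQ: 18+16+21+24+11 = 90
HQ-Q7-C8-Q5-V8-HQ: 18+17+24+21+12 = 92
HQ-V8-Q5-Q7-C8-HQ: 12+21+7+17+11 = 68
HQ-V8-Q7-Q5-C8-HQ: 12+16+7+24+11 = 70
The minimum is 60.
One optimal route: HQ → Q7 → Q5 → V8 → C8 → HQ (or its reverse).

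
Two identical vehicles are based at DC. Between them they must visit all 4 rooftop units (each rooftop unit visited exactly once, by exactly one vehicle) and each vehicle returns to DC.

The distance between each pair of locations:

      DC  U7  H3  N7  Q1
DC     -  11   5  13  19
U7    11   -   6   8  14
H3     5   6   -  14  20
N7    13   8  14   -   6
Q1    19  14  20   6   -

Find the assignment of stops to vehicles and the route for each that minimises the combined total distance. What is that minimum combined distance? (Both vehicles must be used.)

Minimum combined distance: 54.

Try each way of splitting the stops between the two vehicles (each non-empty) and, for each split, find the best tour for each vehicle:
  {U7} + {H3, N7, Q1}: 22 + 44 = 66
  {H3} + {U7, N7, Q1}: 10 + 44 = 54
  {U7, H3} + {N7, Q1}: 22 + 38 = 60
  {N7} + {U7, H3, Q1}: 26 + 44 = 70
  {U7, N7} + {H3, Q1}: 32 + 44 = 76
  {H3, N7} + {U7, Q1}: 32 + 44 = 76
  … (7 splits in total)
Best: vehicle 1 DC → H3 → DC = 10; vehicle 2 DC → U7 → N7 → Q1 → DC = 44; combined 54.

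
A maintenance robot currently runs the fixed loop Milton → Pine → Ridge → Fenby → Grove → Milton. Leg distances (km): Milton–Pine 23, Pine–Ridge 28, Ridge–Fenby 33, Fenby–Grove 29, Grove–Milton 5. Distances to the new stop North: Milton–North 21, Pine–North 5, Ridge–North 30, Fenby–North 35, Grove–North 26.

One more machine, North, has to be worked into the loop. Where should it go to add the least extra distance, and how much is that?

+3 km — insert North between Milton and Pine.

Insertion cost between consecutive stops i–j is d(i,North) + d(North,j) − d(i,j):
  between Milton and Pine: 21 + 5 − 23 = 3
  between Pine and Ridge: 5 + 30 − 28 = 7
  between Ridge and Fenby: 30 + 35 − 33 = 32
  between Fenby and Grove: 35 + 26 − 29 = 32
  between Grove and Milton: 26 + 21 − 5 = 42
Cheapest insertion is between Milton and Pine, adding 3.
New total = 118 + 3 = 121.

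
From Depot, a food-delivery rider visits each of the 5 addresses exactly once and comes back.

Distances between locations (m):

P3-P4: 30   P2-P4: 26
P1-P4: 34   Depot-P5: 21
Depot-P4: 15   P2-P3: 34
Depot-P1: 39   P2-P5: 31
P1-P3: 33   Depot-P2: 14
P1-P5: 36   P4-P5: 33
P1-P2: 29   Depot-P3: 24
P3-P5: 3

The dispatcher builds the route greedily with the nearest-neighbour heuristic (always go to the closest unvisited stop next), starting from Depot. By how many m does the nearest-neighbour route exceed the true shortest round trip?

Depot: P2=14, P4=15, P5=21, P3=24, P1=39 ⇒ P2
P2: P4=26, P1=29, P5=31, P3=34 ⇒ P4
P4: P3=30, P5=33, P1=34 ⇒ P3
P3: P5=3, P1=33 ⇒ P5
P5: P1=36 ⇒ P1
NN route Depot → P2 → P4 → P3 → P5 → P1 → Depot costs 148.
Optimal: Depot → P2 → P1 → P3 → P5 → P4 → Depot costs 127 (by enumerating all 60 distinct tours).
Excess = 148 − 127 = 21.

Excess over optimum: 21 m.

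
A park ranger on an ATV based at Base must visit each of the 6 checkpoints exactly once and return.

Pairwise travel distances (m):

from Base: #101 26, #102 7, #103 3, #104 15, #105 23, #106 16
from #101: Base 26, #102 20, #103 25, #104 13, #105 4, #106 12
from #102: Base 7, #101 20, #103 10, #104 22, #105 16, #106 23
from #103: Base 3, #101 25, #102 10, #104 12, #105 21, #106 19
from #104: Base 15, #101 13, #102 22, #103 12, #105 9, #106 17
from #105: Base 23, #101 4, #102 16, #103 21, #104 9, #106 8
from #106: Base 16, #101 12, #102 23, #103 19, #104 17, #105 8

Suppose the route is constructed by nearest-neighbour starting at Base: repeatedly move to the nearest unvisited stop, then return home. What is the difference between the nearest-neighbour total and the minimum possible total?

The nearest-neighbour route is 7 m longer than optimal.

Base: #103=3, #102=7, #104=15, #106=16, #105=23, #101=26 ⇒ #103
#103: #102=10, #104=12, #106=19, #105=21, #101=25 ⇒ #102
#102: #105=16, #101=20, #104=22, #106=23 ⇒ #105
#105: #101=4, #106=8, #104=9 ⇒ #101
#101: #106=12, #104=13 ⇒ #106
#106: #104=17 ⇒ #104
NN route Base → #103 → #102 → #105 → #101 → #106 → #104 → Base costs 77.
Optimal: Base → #102 → #103 → #104 → #101 → #105 → #106 → Base costs 70 (by enumerating all 360 distinct tours).
Excess = 77 − 70 = 7.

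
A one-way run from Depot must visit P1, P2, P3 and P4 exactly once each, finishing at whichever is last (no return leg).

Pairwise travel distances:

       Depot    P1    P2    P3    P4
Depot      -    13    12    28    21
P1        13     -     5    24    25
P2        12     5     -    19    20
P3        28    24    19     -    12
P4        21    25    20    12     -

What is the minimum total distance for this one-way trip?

49 — the minimum one-way total.

There are 4! = 24 possible orderings.
Depot - P1 - P2 - P3 - P4: 13+5+19+12 = 49
Depot - P1 - P2 - P4 - P3: 13+5+20+12 = 50
Depot - P1 - P3 - P2 - P4: 13+24+19+20 = 76
Depot - P1 - P3 - P4 - P2: 13+24+12+20 = 69
Depot - P1 - P4 - P2 - P3: 13+25+20+19 = 77
Depot - P1 - P4 - P3 - P2: 13+25+12+19 = 69
Depot - P2 - P1 - P3 - P4: 12+5+24+12 = 53
Depot - P2 - P1 - P4 - P3: 12+5+25+12 = 54
Depot - P2 - P3 - P1 - P4: 12+19+24+25 = 80
Depot - P2 - P3 - P4 - P1: 12+19+12+25 = 68
Depot - P2 - P4 - P1 - P3: 12+20+25+24 = 81
Depot - P2 - P4 - P3 - P1: 12+20+12+24 = 68
Depot - P3 - P1 - P2 - P4: 28+24+5+20 = 77
Depot - P3 - P1 - P4 - P2: 28+24+25+20 = 97
… (10 more)
The minimum is 49.
One shortest path: Depot → P1 → P2 → P3 → P4.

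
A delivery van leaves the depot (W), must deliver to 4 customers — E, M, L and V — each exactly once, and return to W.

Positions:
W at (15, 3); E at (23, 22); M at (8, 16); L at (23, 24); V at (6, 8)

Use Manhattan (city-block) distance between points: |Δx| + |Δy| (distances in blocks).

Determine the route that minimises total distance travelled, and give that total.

With 4 stops there are 4!/2 = 12 distinct round trips (a route and its reverse cost the same).
W→E→M→L→V→W: 27+21+23+33+14 = 118
W→E→M→V→L→W: 27+21+10+33+29 = 120
W→E→L→M→V→W: 27+2+23+10+14 = 76
W→E→L→V→M→W: 27+2+33+10+20 = 92
W→E→V→M→L→W: 27+31+10+23+29 = 120
W→E→V→L→M→W: 27+31+33+23+20 = 134
W→M→E→L→V→W: 20+21+2+33+14 = 90
W→M→E→V→L→W: 20+21+31+33+29 = 134
W→M→L→E→V→W: 20+23+2+31+14 = 90
W→M→V→E→L→W: 20+10+31+2+29 = 92
W→L→E→M→V→W: 29+2+21+10+14 = 76
W→L→M→E→V→W: 29+23+21+31+14 = 118
The minimum is 76.
One optimal route: W → E → L → M → V → W (or its reverse).

76 blocks — the shortest possible round trip.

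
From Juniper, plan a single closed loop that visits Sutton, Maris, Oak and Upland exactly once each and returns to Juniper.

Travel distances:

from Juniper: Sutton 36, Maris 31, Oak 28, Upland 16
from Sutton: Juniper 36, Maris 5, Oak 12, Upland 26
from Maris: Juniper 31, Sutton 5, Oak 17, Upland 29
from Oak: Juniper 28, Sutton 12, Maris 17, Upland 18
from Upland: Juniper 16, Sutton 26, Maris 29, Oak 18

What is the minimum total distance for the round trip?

With 4 stops there are 4!/2 = 12 distinct round trips (a route and its reverse cost the same).
Juniper-Sutton-Maris-Oak-Upland-Juniper: 36+5+17+18+16 = 92
Juniper-Sutton-Maris-Upland-Oak-Juniper: 36+5+29+18+28 = 116
Juniper-Sutton-Oak-Maris-Upland-Juniper: 36+12+17+29+16 = 110
Juniper-Sutton-Oak-Upland-Maris-Juniper: 36+12+18+29+31 = 126
Juniper-Sutton-Upland-Maris-Oak-Juniper: 36+26+29+17+28 = 136
Juniper-Sutton-Upland-Oak-Maris-Juniper: 36+26+18+17+31 = 128
Juniper-Maris-Sutton-Oak-Upland-Juniper: 31+5+12+18+16 = 82
Juniper-Maris-Sutton-Upland-Oak-Juniper: 31+5+26+18+28 = 108
Juniper-Maris-Oak-Sutton-Upland-Juniper: 31+17+12+26+16 = 102
Juniper-Maris-Upland-Sutton-Oak-Juniper: 31+29+26+12+28 = 126
Juniper-Oak-Sutton-Maris-Upland-Juniper: 28+12+5+29+16 = 90
Juniper-Oak-Maris-Sutton-Upland-Juniper: 28+17+5+26+16 = 92
The minimum is 82.
One optimal route: Juniper → Maris → Sutton → Oak → Upland → Juniper (or its reverse).

Shortest round trip = 82.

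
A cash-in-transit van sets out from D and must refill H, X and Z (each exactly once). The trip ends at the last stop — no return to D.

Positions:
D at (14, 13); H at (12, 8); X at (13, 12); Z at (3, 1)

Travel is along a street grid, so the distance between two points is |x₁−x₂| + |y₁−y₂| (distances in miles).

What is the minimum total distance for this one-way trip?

There are 3! = 6 possible orderings.
D → H → X → Z: 7+5+21 = 33
D → H → Z → X: 7+16+21 = 44
D → X → H → Z: 2+5+16 = 23
D → X → Z → H: 2+21+16 = 39
D → Z → H → X: 23+16+5 = 44
D → Z → X → H: 23+21+5 = 49
The minimum is 23.
One shortest path: D → X → H → Z.

Shortest open route: 23 miles.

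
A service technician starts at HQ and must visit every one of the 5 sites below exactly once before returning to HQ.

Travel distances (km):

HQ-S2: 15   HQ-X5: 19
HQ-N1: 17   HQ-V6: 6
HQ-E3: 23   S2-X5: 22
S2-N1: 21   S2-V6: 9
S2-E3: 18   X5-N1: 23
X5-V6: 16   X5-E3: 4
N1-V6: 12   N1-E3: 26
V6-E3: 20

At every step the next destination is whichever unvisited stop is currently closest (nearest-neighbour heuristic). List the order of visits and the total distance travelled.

Nearest-neighbour total = 77 km; route HQ → V6 → S2 → E3 → X5 → N1 → HQ.

At HQ the remaining stops are V6 6, S2 15, N1 17, X5 19, E3 23; go to V6.
At V6 the remaining stops are S2 9, N1 12, X5 16, E3 20; go to S2.
At S2 the remaining stops are E3 18, N1 21, X5 22; go to E3.
At E3 the remaining stops are X5 4, N1 26; go to X5.
At X5 the remaining stops are N1 23; go to N1.
Return N1→HQ: 17.
Total = 6 + 9 + 18 + 4 + 23 + 17 = 77.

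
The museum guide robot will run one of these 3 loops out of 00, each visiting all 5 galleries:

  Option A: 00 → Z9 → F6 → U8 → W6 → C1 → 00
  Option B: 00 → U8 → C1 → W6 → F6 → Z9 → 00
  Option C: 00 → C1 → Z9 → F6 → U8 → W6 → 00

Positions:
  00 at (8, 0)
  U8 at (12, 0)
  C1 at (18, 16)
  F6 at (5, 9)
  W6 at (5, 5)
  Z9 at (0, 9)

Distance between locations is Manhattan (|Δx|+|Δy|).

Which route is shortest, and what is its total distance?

Option A: 17 + 5 + 16 + 12 + 24 + 26 = 100
Option B: 4 + 22 + 24 + 4 + 5 + 17 = 76
Option C: 26 + 25 + 5 + 16 + 12 + 8 = 92

76 — Option B is the shortest.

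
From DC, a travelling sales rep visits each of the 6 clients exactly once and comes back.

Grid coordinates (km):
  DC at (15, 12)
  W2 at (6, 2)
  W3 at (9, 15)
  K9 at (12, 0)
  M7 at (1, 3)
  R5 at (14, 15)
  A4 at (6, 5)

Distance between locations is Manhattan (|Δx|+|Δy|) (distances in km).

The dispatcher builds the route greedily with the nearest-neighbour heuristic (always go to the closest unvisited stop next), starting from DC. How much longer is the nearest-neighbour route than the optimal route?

From DC: R5=4, W3=9, K9=15, A4=16, W2=19, M7=23 → choose R5 (4).
From R5: W3=5, K9=17, A4=18, W2=21, M7=25 → choose W3 (5).
From W3: A4=13, W2=16, K9=18, M7=20 → choose A4 (13).
From A4: W2=3, M7=7, K9=11 → choose W2 (3).
From W2: M7=6, K9=8 → choose M7 (6).
From M7: K9=14 → choose K9 (14).
NN route DC → R5 → W3 → A4 → W2 → M7 → K9 → DC costs 60.
Optimal: DC → K9 → W2 → M7 → A4 → W3 → R5 → DC costs 58 (by enumerating all 360 distinct tours).
Excess = 60 − 58 = 2.

2 km longer than the optimal tour.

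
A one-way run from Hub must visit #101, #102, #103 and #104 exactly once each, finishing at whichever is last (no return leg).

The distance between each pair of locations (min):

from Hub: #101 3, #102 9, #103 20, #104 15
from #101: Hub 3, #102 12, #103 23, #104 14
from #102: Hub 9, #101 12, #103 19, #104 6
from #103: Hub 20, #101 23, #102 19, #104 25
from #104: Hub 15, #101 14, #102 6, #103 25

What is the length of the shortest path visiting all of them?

42 min — the minimum one-way total.

There are 4! = 24 possible orderings.
Hub - #101 - #102 - #103 - #104: 3+12+19+25 = 59
Hub - #101 - #102 - #104 - #103: 3+12+6+25 = 46
Hub - #101 - #103 - #102 - #104: 3+23+19+6 = 51
Hub - #101 - #103 - #104 - #102: 3+23+25+6 = 57
Hub - #101 - #104 - #102 - #103: 3+14+6+19 = 42
Hub - #101 - #104 - #103 - #102: 3+14+25+19 = 61
Hub - #102 - #101 - #103 - #104: 9+12+23+25 = 69
Hub - #102 - #101 - #104 - #103: 9+12+14+25 = 60
Hub - #102 - #103 - #101 - #104: 9+19+23+14 = 65
Hub - #102 - #103 - #104 - #101: 9+19+25+14 = 67
Hub - #102 - #104 - #101 - #103: 9+6+14+23 = 52
Hub - #102 - #104 - #103 - #101: 9+6+25+23 = 63
Hub - #103 - #101 - #102 - #104: 20+23+12+6 = 61
Hub - #103 - #101 - #104 - #102: 20+23+14+6 = 63
… (10 more)
The minimum is 42.
One shortest path: Hub → #101 → #104 → #102 → #103.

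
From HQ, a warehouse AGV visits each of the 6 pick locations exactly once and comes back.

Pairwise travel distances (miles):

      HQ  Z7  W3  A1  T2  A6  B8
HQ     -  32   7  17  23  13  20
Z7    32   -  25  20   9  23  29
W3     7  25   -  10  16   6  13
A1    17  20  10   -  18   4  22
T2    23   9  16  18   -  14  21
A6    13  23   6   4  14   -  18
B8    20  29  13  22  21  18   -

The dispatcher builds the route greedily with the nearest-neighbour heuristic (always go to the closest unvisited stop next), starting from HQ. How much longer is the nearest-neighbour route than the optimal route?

The nearest-neighbour route is 6 miles longer than optimal.

HQ: W3=7, A6=13, A1=17, B8=20, T2=23, Z7=32 ⇒ W3
W3: A6=6, A1=10, B8=13, T2=16, Z7=25 ⇒ A6
A6: A1=4, T2=14, B8=18, Z7=23 ⇒ A1
A1: T2=18, Z7=20, B8=22 ⇒ T2
T2: Z7=9, B8=21 ⇒ Z7
Z7: B8=29 ⇒ B8
NN route HQ → W3 → A6 → A1 → T2 → Z7 → B8 → HQ costs 93.
Optimal: HQ → W3 → A6 → A1 → Z7 → T2 → B8 → HQ costs 87 (by enumerating all 360 distinct tours).
Excess = 93 − 87 = 6.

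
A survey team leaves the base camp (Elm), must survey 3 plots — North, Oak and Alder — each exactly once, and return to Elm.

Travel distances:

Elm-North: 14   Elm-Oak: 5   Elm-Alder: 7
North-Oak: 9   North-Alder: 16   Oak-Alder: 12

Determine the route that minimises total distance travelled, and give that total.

There are 3 distinct closed tours to check (reversals are equivalent).
Elm → North → Oak → Alder → Elm: 14+9+12+7 = 42
Elm → North → Alder → Oak → Elm: 14+16+12+5 = 47
Elm → Oak → North → Alder → Elm: 5+9+16+7 = 37
The minimum is 37.
One optimal route: Elm → Oak → North → Alder → Elm (or its reverse).

37 — the shortest possible round trip.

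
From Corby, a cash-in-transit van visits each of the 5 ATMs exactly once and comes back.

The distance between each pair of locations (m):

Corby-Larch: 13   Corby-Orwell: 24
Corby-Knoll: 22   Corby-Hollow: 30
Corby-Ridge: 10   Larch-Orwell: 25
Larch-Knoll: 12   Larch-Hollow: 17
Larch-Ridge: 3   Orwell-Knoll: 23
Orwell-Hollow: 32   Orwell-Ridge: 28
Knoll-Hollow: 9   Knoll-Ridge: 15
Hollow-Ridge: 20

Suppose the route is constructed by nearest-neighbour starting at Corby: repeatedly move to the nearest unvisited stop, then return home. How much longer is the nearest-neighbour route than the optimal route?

4 m longer than the optimal tour.

Corby: Ridge=10, Larch=13, Knoll=22, Orwell=24, Hollow=30 ⇒ Ridge
Ridge: Larch=3, Knoll=15, Hollow=20, Orwell=28 ⇒ Larch
Larch: Knoll=12, Hollow=17, Orwell=25 ⇒ Knoll
Knoll: Hollow=9, Orwell=23 ⇒ Hollow
Hollow: Orwell=32 ⇒ Orwell
NN route Corby → Ridge → Larch → Knoll → Hollow → Orwell → Corby costs 90.
Optimal: Corby → Orwell → Knoll → Hollow → Larch → Ridge → Corby costs 86 (by enumerating all 60 distinct tours).
Excess = 90 − 86 = 4.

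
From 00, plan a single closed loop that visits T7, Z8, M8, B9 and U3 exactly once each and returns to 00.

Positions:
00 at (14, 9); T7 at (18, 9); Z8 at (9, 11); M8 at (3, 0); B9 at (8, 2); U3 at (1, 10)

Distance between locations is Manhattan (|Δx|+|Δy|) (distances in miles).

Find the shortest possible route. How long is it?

Shortest round trip = 56 miles.

00 - T7 - Z8 - M8 - B9 - U3 - 00: 4+11+17+7+15+14 = 68
00 - T7 - Z8 - M8 - U3 - B9 - 00: 4+11+17+12+15+13 = 72
00 - T7 - Z8 - B9 - M8 - U3 - 00: 4+11+10+7+12+14 = 58
00 - T7 - Z8 - B9 - U3 - M8 - 00: 4+11+10+15+12+20 = 72
00 - T7 - Z8 - U3 - M8 - B9 - 00: 4+11+9+12+7+13 = 56
00 - T7 - Z8 - U3 - B9 - M8 - 00: 4+11+9+15+7+20 = 66
00 - T7 - M8 - Z8 - B9 - U3 - 00: 4+24+17+10+15+14 = 84
00 - T7 - M8 - Z8 - U3 - B9 - 00: 4+24+17+9+15+13 = 82
00 - T7 - M8 - B9 - Z8 - U3 - 00: 4+24+7+10+9+14 = 68
00 - T7 - M8 - B9 - U3 - Z8 - 00: 4+24+7+15+9+7 = 66
00 - T7 - M8 - U3 - Z8 - B9 - 00: 4+24+12+9+10+13 = 72
00 - T7 - M8 - U3 - B9 - Z8 - 00: 4+24+12+15+10+7 = 72
00 - T7 - B9 - Z8 - M8 - U3 - 00: 4+17+10+17+12+14 = 74
00 - T7 - B9 - Z8 - U3 - M8 - 00: 4+17+10+9+12+20 = 72
… (46 more)
The minimum is 56.
One optimal route: 00 → T7 → Z8 → U3 → M8 → B9 → 00 (or its reverse).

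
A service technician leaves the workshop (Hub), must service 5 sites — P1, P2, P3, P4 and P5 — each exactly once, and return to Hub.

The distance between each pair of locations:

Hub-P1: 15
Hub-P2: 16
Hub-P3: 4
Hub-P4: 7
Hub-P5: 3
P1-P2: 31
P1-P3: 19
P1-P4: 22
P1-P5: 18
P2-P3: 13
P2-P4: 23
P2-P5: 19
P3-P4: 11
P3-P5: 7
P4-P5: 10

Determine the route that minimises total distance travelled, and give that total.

Hub → P1 → P2 → P3 → P4 → P5 → Hub: 15+31+13+11+10+3 = 83
Hub → P1 → P2 → P3 → P5 → P4 → Hub: 15+31+13+7+10+7 = 83
Hub → P1 → P2 → P4 → P3 → P5 → Hub: 15+31+23+11+7+3 = 90
Hub → P1 → P2 → P4 → P5 → P3 → Hub: 15+31+23+10+7+4 = 90
Hub → P1 → P2 → P5 → P3 → P4 → Hub: 15+31+19+7+11+7 = 90
Hub → P1 → P2 → P5 → P4 → P3 → Hub: 15+31+19+10+11+4 = 90
Hub → P1 → P3 → P2 → P4 → P5 → Hub: 15+19+13+23+10+3 = 83
Hub → P1 → P3 → P2 → P5 → P4 → Hub: 15+19+13+19+10+7 = 83
Hub → P1 → P3 → P4 → P2 → P5 → Hub: 15+19+11+23+19+3 = 90
Hub → P1 → P3 → P4 → P5 → P2 → Hub: 15+19+11+10+19+16 = 90
Hub → P1 → P3 → P5 → P2 → P4 → Hub: 15+19+7+19+23+7 = 90
Hub → P1 → P3 → P5 → P4 → P2 → Hub: 15+19+7+10+23+16 = 90
Hub → P1 → P4 → P2 → P3 → P5 → Hub: 15+22+23+13+7+3 = 83
Hub → P1 → P4 → P2 → P5 → P3 → Hub: 15+22+23+19+7+4 = 90
… (46 more)
The minimum is 83.
One optimal route: Hub → P1 → P2 → P3 → P4 → P5 → Hub (or its reverse).

Minimum total distance: 83.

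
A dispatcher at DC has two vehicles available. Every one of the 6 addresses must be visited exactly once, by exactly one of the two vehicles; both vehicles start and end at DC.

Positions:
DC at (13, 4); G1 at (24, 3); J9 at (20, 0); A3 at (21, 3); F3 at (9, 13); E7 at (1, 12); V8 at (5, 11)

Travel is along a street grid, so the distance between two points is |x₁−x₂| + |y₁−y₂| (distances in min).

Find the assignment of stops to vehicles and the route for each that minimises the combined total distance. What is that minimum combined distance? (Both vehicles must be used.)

72 min — the smallest possible combined total.

There are 2^5 − 1 = 31 ways to divide the 6 stops into two non-empty groups. For each, the best each vehicle can do is its own shortest tour through its group:
  {G1} + {J9, A3, F3, E7, V8}: 24 + 66 = 90
  {J9} + {G1, A3, F3, E7, V8}: 22 + 66 = 88
  {G1, J9} + {A3, F3, E7, V8}: 30 + 60 = 90
  {A3} + {G1, J9, F3, E7, V8}: 18 + 72 = 90
  {G1, A3} + {J9, F3, E7, V8}: 24 + 64 = 88
  {J9, A3} + {G1, F3, E7, V8}: 24 + 66 = 90
  … (31 splits in total)
  {G1, J9, A3} + {F3, E7, V8}: 30 + 42 = 72  ← best
Best: vehicle 1 DC → G1 → A3 → J9 → DC = 30; vehicle 2 DC → F3 → E7 → V8 → DC = 42; combined 72.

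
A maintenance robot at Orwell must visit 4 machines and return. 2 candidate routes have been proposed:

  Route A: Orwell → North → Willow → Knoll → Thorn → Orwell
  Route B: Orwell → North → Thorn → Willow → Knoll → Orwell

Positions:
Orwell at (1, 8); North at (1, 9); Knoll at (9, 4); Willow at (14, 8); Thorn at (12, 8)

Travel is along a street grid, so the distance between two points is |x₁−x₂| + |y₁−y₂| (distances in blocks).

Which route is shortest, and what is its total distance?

Route A: 1 + 14 + 9 + 7 + 11 = 42
Route B: 1 + 12 + 2 + 9 + 12 = 36

Shortest is Route B, total 36 blocks.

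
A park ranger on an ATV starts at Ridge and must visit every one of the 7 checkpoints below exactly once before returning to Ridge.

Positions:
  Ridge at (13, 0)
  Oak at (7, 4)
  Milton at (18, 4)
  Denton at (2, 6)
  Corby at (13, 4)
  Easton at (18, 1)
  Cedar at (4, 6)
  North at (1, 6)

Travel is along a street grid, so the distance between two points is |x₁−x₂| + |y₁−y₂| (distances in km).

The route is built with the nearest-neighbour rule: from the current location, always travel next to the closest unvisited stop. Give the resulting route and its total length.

At Ridge the remaining stops are Corby 4, Easton 6, Milton 9, Oak 10, Cedar 15, Denton 17, North 18; go to Corby.
At Corby the remaining stops are Milton 5, Oak 6, Easton 8, Cedar 11, Denton 13, North 14; go to Milton.
At Milton the remaining stops are Easton 3, Oak 11, Cedar 16, Denton 18, North 19; go to Easton.
At Easton the remaining stops are Oak 14, Cedar 19, Denton 21, North 22; go to Oak.
At Oak the remaining stops are Cedar 5, Denton 7, North 8; go to Cedar.
At Cedar the remaining stops are Denton 2, North 3; go to Denton.
At Denton the remaining stops are North 1; go to North.
Return North→Ridge: 18.
Total = 4 + 5 + 3 + 14 + 5 + 2 + 1 + 18 = 52.

Total distance 52 km via the nearest-neighbour route Ridge → Corby → Milton → Easton → Oak → Cedar → Denton → North → Ridge.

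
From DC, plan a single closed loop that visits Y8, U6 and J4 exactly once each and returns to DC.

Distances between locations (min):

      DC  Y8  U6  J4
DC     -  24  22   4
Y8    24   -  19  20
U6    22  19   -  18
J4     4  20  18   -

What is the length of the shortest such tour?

65 min — the shortest possible round trip.

DC→Y8→U6→J4→DC: 24+19+18+4 = 65
DC→Y8→J4→U6→DC: 24+20+18+22 = 84
DC→U6→Y8→J4→DC: 22+19+20+4 = 65
The minimum is 65.
One optimal route: DC → Y8 → U6 → J4 → DC (or its reverse).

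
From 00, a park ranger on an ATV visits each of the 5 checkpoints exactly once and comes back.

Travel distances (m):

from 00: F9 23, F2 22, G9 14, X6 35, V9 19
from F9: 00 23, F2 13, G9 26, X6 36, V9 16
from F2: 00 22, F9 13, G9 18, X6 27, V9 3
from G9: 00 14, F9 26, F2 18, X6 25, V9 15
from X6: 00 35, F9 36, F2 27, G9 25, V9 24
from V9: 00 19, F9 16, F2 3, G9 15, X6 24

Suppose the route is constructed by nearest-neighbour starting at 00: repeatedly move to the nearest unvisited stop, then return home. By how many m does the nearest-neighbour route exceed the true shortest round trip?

14 m longer than the optimal tour.

From 00: G9=14, V9=19, F2=22, F9=23, X6=35 → choose G9 (14).
From G9: V9=15, F2=18, X6=25, F9=26 → choose V9 (15).
From V9: F2=3, F9=16, X6=24 → choose F2 (3).
From F2: F9=13, X6=27 → choose F9 (13).
From F9: X6=36 → choose X6 (36).
NN route 00 → G9 → V9 → F2 → F9 → X6 → 00 costs 116.
Optimal: 00 → F9 → F2 → V9 → X6 → G9 → 00 costs 102 (by enumerating all 60 distinct tours).
Excess = 116 − 102 = 14.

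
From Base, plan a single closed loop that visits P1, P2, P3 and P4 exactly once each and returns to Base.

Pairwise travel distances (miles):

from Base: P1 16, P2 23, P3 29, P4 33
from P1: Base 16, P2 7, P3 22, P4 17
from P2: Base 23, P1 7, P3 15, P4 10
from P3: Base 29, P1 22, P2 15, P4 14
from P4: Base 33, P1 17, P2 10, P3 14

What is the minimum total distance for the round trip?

Minimum total distance: 76 miles.

There are 12 distinct closed tours to check (reversals are equivalent).
Base→P1→P2→P3→P4→Base: 16+7+15+14+33 = 85
Base→P1→P2→P4→P3→Base: 16+7+10+14+29 = 76
Base→P1→P3→P2→P4→Base: 16+22+15+10+33 = 96
Base→P1→P3→P4→P2→Base: 16+22+14+10+23 = 85
Base→P1→P4→P2→P3→Base: 16+17+10+15+29 = 87
Base→P1→P4→P3→P2→Base: 16+17+14+15+23 = 85
Base→P2→P1→P3→P4→Base: 23+7+22+14+33 = 99
Base→P2→P1→P4→P3→Base: 23+7+17+14+29 = 90
Base→P2→P3→P1→P4→Base: 23+15+22+17+33 = 110
Base→P2→P4→P1→P3→Base: 23+10+17+22+29 = 101
Base→P3→P1→P2→P4→Base: 29+22+7+10+33 = 101
Base→P3→P2→P1→P4→Base: 29+15+7+17+33 = 101
The minimum is 76.
One optimal route: Base → P1 → P2 → P4 → P3 → Base (or its reverse).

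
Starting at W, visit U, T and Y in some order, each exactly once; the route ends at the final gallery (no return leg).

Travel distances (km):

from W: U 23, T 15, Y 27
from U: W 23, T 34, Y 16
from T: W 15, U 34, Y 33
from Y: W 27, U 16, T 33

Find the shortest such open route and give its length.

There are 3! = 6 possible orderings.
W→U→T→Y: 23+34+33 = 90
W→U→Y→T: 23+16+33 = 72
W→T→U→Y: 15+34+16 = 65
W→T→Y→U: 15+33+16 = 64
W→Y→U→T: 27+16+34 = 77
W→Y→T→U: 27+33+34 = 94
The minimum is 64.
One shortest path: W → T → Y → U.

64 km — the minimum one-way total.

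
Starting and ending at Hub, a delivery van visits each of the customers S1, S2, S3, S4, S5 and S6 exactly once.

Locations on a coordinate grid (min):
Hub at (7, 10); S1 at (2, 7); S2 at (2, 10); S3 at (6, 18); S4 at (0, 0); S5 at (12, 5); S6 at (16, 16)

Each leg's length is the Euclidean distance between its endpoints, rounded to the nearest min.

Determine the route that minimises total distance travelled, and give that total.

Hub→S1→S2→S3→S4→S5→S6→Hub: 6+3+9+19+13+12+11 = 73
Hub→S1→S2→S3→S4→S6→S5→Hub: 6+3+9+19+23+12+7 = 79
Hub→S1→S2→S3→S5→S4→S6→Hub: 6+3+9+14+13+23+11 = 79
Hub→S1→S2→S3→S5→S6→S4→Hub: 6+3+9+14+12+23+12 = 79
Hub→S1→S2→S3→S6→S4→S5→Hub: 6+3+9+10+23+13+7 = 71
Hub→S1→S2→S3→S6→S5→S4→Hub: 6+3+9+10+12+13+12 = 65
Hub→S1→S2→S4→S3→S5→S6→Hub: 6+3+10+19+14+12+11 = 75
Hub→S1→S2→S4→S3→S6→S5→Hub: 6+3+10+19+10+12+7 = 67
… (352 more)
Hub→S2→S1→S4→S5→S6→S3→Hub: 5+3+7+13+12+10+8 = 58  ← best
The minimum is 58.
One optimal route: Hub → S2 → S1 → S4 → S5 → S6 → S3 → Hub (or its reverse).

Shortest round trip = 58 min.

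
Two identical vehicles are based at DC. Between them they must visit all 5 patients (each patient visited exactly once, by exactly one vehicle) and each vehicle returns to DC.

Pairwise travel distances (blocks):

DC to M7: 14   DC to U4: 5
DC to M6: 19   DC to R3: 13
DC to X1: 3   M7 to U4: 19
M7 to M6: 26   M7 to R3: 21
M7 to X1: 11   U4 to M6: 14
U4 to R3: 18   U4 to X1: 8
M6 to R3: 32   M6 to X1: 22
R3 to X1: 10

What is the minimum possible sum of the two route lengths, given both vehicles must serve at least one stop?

Minimum combined distance: 85 blocks.

There are 2^4 − 1 = 15 ways to divide the 5 stops into two non-empty groups. For each, the best each vehicle can do is its own shortest tour through its group:
  {M7} + {U4, M6, R3, X1}: 28 + 64 = 92
  {U4} + {M7, M6, R3, X1}: 10 + 79 = 89
  {M7, U4} + {M6, R3, X1}: 38 + 64 = 102
  {M6} + {M7, U4, R3, X1}: 38 + 58 = 96
  {M7, M6} + {U4, R3, X1}: 59 + 36 = 95
  {U4, M6} + {M7, R3, X1}: 38 + 48 = 86
  … (15 splits in total)
  {M7, U4, M6} + {R3, X1}: 59 + 26 = 85  ← best
Best: vehicle 1 DC → M7 → M6 → U4 → DC = 59; vehicle 2 DC → R3 → X1 → DC = 26; combined 85.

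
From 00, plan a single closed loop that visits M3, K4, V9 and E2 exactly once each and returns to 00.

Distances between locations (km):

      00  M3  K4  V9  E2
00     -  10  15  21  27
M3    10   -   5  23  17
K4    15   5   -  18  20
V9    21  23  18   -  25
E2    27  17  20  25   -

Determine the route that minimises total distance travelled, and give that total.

81 km — the shortest possible round trip.

There are 12 distinct closed tours to check (reversals are equivalent).
00→M3→K4→V9→E2→00: 10+5+18+25+27 = 85
00→M3→K4→E2→V9→00: 10+5+20+25+21 = 81
00→M3→V9→K4→E2→00: 10+23+18+20+27 = 98
00→M3→V9→E2→K4→00: 10+23+25+20+15 = 93
00→M3→E2→K4→V9→00: 10+17+20+18+21 = 86
00→M3→E2→V9→K4→00: 10+17+25+18+15 = 85
00→K4→M3→V9→E2→00: 15+5+23+25+27 = 95
00→K4→M3→E2→V9→00: 15+5+17+25+21 = 83
00→K4→V9→M3→E2→00: 15+18+23+17+27 = 100
00→K4→E2→M3→V9→00: 15+20+17+23+21 = 96
00→V9→M3→K4→E2→00: 21+23+5+20+27 = 96
00→V9→K4→M3→E2→00: 21+18+5+17+27 = 88
The minimum is 81.
One optimal route: 00 → M3 → K4 → E2 → V9 → 00 (or its reverse).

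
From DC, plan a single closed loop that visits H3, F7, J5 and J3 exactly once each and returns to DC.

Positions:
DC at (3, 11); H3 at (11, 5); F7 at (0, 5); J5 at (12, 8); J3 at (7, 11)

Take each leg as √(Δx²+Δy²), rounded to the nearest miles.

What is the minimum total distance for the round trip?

Minimum total distance: 31 miles.

DC→H3→F7→J5→J3→DC: 10+11+12+6+4 = 43
DC→H3→F7→J3→J5→DC: 10+11+9+6+9 = 45
DC→H3→J5→F7→J3→DC: 10+3+12+9+4 = 38
DC→H3→J5→J3→F7→DC: 10+3+6+9+7 = 35
DC→H3→J3→F7→J5→DC: 10+7+9+12+9 = 47
DC→H3→J3→J5→F7→DC: 10+7+6+12+7 = 42
DC→F7→H3→J5→J3→DC: 7+11+3+6+4 = 31
DC→F7→H3→J3→J5→DC: 7+11+7+6+9 = 40
DC→F7→J5→H3→J3→DC: 7+12+3+7+4 = 33
DC→F7→J3→H3→J5→DC: 7+9+7+3+9 = 35
DC→J5→H3→F7→J3→DC: 9+3+11+9+4 = 36
DC→J5→F7→H3→J3→DC: 9+12+11+7+4 = 43
The minimum is 31.
One optimal route: DC → F7 → H3 → J5 → J3 → DC (or its reverse).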